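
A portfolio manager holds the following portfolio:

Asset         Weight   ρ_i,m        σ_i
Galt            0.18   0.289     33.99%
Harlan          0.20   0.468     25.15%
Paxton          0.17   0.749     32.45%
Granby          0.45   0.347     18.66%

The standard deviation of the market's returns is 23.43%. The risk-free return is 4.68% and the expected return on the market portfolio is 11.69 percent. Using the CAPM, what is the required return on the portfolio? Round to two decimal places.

8.02%

β_Galt = 0.289 × 33.99% / 23.43% = 0.4193
β_Harlan = 0.468 × 25.15% / 23.43% = 0.5024
β_Paxton = 0.749 × 32.45% / 23.43% = 1.0373
β_Granby = 0.347 × 18.66% / 23.43% = 0.2764
β_P = Σ w_i β_i = 0.18×0.4193 + 0.20×0.5024 + 0.17×1.0373 + 0.45×0.2764 = 0.4767
MRP = 11.69% − 4.68% = 7.01%
E(R_P) = R_f + β_P × MRP = 4.68% + 0.4767 × 7.01% = 8.02%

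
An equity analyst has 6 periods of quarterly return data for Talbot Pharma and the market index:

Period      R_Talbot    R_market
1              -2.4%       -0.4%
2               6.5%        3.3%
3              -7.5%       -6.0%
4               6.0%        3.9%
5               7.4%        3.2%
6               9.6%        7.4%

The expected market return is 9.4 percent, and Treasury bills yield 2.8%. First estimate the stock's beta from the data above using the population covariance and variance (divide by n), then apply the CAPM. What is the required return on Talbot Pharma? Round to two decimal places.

12.07%

Mean R_i = (-2.4 + 6.5 − 7.5 + 6.0 + 7.4 + 9.6) / 6 = 3.2667%
Mean R_m = (-0.4 + 3.3 − 6.0 + 3.9 + 3.2 + 7.4) / 6 = 1.9000%
Σ(R_i − R̄_i)(R_m − R̄_m) = 148.2900  ⇒  Cov = 148.2900 / 6 = 24.7150
Σ(R_m − R̄_m)² = 105.6000  ⇒  Var(R_m) = 105.6000 / 6 = 17.6000
β = Cov / Var(R_m) = 24.7150 / 17.6000 = 1.4043
MRP = 9.4% − 2.8% = 6.60%
E(R) = R_f + β × MRP = 2.8% + 1.4043 × 6.6% = 12.07%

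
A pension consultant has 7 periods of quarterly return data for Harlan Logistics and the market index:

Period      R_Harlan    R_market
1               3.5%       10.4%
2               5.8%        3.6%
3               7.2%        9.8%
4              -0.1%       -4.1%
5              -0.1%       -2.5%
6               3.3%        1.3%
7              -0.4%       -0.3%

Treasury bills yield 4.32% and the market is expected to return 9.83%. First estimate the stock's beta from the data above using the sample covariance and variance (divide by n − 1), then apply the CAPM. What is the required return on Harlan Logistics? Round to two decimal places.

Mean R_i = (3.5 + 5.8 + 7.2 − 0.1 − 0.1 + 3.3 − 0.4) / 7 = 2.7429%
Mean R_m = (10.4 + 3.6 + 9.8 − 4.1 − 2.5 + 1.3 − 0.3) / 7 = 2.6000%
Σ(R_i − R̄_i)(R_m − R̄_m) = 82.9900  ⇒  Cov = 82.9900 / 6 = 13.8317
Σ(R_m − R̄_m)² = 194.6800  ⇒  Var(R_m) = 194.6800 / 6 = 32.4467
β = Cov / Var(R_m) = 13.8317 / 32.4467 = 0.4263
MRP = 9.83% − 4.32% = 5.51%
E(R) = R_f + β × MRP = 4.32% + 0.4263 × 5.51% = 6.67%

6.67%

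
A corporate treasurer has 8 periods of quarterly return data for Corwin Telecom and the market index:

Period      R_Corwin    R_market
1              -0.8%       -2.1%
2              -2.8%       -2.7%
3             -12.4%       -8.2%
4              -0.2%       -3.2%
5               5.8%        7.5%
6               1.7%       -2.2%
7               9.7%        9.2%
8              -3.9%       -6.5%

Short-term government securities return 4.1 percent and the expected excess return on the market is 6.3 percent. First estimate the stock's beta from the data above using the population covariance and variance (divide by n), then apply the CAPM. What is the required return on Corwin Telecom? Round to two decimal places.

10.26%

Mean R_i = (-0.8 − 2.8 − 12.4 − 0.2 + 5.8 + 1.7 + 9.7 − 3.9) / 8 = -0.3625%
Mean R_m = (-2.1 − 2.7 − 8.2 − 3.2 + 7.5 − 2.2 + 9.2 − 6.5) / 8 = -1.0250%
Σ(R_i − R̄_i)(R_m − R̄_m) = 262.9375  ⇒  Cov = 262.9375 / 8 = 32.8672
Σ(R_m − R̄_m)² = 268.7550  ⇒  Var(R_m) = 268.7550 / 8 = 33.5944
β = Cov / Var(R_m) = 32.8672 / 33.5944 = 0.9784
E(R) = R_f + β × MRP = 4.1% + 0.9784 × 6.3% = 10.26%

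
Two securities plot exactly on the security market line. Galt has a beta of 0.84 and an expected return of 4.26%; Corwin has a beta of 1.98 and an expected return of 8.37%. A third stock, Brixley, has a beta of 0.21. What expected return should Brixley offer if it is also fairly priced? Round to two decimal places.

MRP (SML slope) = (8.37% − 4.26%) / (1.98 − 0.84) = 4.11% / 1.14 = 3.6053%
R_f (intercept) = 4.26% − 0.84 × 3.6053% = 1.2315%
E(R_Brixley) = R_f + β × MRP = 1.2315% + 0.21 × 3.6053% = 1.99%

1.99%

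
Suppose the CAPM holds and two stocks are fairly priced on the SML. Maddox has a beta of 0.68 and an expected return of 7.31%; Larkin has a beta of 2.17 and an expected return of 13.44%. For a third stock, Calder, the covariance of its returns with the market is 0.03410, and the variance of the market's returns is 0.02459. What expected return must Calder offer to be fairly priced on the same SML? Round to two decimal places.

10.22%

MRP = (13.44% − 7.31%) / (2.17 − 0.68) = 4.1141%
R_f = 7.31% − 0.68 × 4.1141% = 4.5124%
β_Calder = Cov / Var(R_m) = 0.03410 / 0.02459 = 1.3867
E(R_Calder) = R_f + β × MRP = 4.5124% + 1.3867 × 4.1141% = 10.22%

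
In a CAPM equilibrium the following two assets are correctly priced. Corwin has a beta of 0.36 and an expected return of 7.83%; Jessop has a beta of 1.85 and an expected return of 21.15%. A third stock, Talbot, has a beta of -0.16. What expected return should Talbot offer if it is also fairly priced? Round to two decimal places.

MRP (SML slope) = (21.15% − 7.83%) / (1.85 − 0.36) = 13.32% / 1.49 = 8.9396%
R_f (intercept) = 7.83% − 0.36 × 8.9396% = 4.6117%
E(R_Talbot) = R_f + β × MRP = 4.6117% + -0.16 × 8.9396% = 3.18%

3.18%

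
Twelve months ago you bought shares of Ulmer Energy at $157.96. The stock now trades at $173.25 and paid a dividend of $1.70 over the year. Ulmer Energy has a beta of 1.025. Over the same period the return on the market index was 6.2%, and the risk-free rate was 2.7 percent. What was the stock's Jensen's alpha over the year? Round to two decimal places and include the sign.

Realised HPR = (P1 + D1 − P0) / P0 = (173.25 + 1.70 − 157.96) / 157.96 = 16.99 / 157.96 = 10.7559%
MRP = 6.2% − 2.7% = 3.50%
CAPM required = R_f + β·MRP = 2.7% + 1.025 × 3.5% = 6.2875%
α = realised − required = 10.7559% − 6.2875% = +4.47%

+4.47%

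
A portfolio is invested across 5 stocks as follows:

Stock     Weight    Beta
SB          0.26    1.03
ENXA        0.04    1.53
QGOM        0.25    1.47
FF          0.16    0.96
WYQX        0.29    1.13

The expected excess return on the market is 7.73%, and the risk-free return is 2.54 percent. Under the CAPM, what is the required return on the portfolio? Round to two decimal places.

11.64%

β_P = Σ w_i β_i = 0.26×1.03 + 0.04×1.53 + 0.25×1.47 + 0.16×0.96 + 0.29×1.13 = 1.1778
E(R_P) = R_f + β_P × MRP = 2.54% + 1.1778 × 7.73% = 11.64%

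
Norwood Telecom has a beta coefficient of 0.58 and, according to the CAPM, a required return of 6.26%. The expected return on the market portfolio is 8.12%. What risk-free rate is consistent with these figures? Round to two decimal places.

E(R) = R_f + β(E(R_m) − R_f) = R_f(1 − β) + β·E(R_m)
6.26% = R_f × (1 − 0.58) + 0.58 × 8.12%
6.26% = R_f × 0.42 + 4.7096%
R_f = (6.26% − 4.7096%) / 0.42 = 3.69%

3.69%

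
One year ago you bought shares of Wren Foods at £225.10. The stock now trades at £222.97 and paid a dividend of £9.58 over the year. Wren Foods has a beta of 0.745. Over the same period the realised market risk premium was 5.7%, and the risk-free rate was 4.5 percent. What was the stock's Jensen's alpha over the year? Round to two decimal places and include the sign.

Realised HPR = (P1 + D1 − P0) / P0 = (222.97 + 9.58 − 225.10) / 225.10 = 7.45 / 225.10 = 3.3096%
CAPM required = R_f + β·MRP = 4.5% + 0.745 × 5.7% = 8.7465%
α = realised − required = 3.3096% − 8.7465% = -5.44%

-5.44%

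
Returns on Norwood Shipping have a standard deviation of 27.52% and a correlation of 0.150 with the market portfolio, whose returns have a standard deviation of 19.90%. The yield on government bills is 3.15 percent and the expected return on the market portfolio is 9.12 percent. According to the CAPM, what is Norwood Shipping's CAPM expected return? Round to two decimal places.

4.39%

β = ρ × σ_i / σ_m = 0.150 × 27.52% / 19.90% = 0.2074
MRP = 9.12% − 3.15% = 5.97%
E(R) = 3.15% + 0.2074 × 5.97% = 4.39%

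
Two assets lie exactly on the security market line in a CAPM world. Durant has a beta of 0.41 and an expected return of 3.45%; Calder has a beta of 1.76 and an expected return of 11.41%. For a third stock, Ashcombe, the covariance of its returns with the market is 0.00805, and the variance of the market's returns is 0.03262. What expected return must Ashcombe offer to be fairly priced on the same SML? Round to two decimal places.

2.49%

MRP = (11.41% − 3.45%) / (1.76 − 0.41) = 5.8963%
R_f = 3.45% − 0.41 × 5.8963% = 1.0325%
β_Ashcombe = Cov / Var(R_m) = 0.00805 / 0.03262 = 0.2468
E(R_Ashcombe) = R_f + β × MRP = 1.0325% + 0.2468 × 5.8963% = 2.49%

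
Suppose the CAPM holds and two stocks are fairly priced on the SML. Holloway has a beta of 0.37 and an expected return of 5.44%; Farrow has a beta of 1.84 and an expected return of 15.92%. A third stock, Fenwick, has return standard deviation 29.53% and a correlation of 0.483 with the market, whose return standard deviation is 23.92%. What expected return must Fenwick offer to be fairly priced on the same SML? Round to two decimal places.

7.05%

MRP = (15.92% − 5.44%) / (1.84 − 0.37) = 7.1293%
R_f = 5.44% − 0.37 × 7.1293% = 2.8022%
β_Fenwick = ρ·σ_i/σ_m = 0.483 × 29.53 / 23.92 = 0.5963
E(R_Fenwick) = R_f + β × MRP = 2.8022% + 0.5963 × 7.1293% = 7.05%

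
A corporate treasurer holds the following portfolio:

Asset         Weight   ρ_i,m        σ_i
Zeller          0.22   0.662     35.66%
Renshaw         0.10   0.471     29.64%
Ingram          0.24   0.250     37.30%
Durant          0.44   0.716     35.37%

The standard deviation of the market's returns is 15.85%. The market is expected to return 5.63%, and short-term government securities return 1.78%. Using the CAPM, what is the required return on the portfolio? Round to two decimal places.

6.63%

β_Zeller = 0.662 × 35.66% / 15.85% = 1.4894
β_Renshaw = 0.471 × 29.64% / 15.85% = 0.8808
β_Ingram = 0.250 × 37.30% / 15.85% = 0.5883
β_Durant = 0.716 × 35.37% / 15.85% = 1.5978
β_P = Σ w_i β_i = 0.22×1.4894 + 0.10×0.8808 + 0.24×0.5883 + 0.44×1.5978 = 1.2600
MRP = 5.63% − 1.78% = 3.85%
E(R_P) = R_f + β_P × MRP = 1.78% + 1.2600 × 3.85% = 6.63%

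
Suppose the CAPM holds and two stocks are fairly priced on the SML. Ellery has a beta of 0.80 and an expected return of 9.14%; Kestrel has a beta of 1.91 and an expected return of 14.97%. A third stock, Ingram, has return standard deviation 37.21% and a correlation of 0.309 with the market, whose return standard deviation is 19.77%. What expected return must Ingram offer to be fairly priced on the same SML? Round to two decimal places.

MRP = (14.97% − 9.14%) / (1.91 − 0.80) = 5.2523%
R_f = 9.14% − 0.80 × 5.2523% = 4.9382%
β_Ingram = ρ·σ_i/σ_m = 0.309 × 37.21 / 19.77 = 0.5816
E(R_Ingram) = R_f + β × MRP = 4.9382% + 0.5816 × 5.2523% = 7.99%

7.99%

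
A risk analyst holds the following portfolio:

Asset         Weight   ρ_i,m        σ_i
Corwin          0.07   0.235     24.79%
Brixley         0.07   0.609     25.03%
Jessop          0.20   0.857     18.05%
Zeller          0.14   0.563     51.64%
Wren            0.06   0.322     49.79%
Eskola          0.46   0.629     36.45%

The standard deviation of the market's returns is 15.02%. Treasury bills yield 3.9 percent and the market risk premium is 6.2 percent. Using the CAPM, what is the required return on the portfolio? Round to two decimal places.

12.22%

β_Corwin = 0.235 × 24.79% / 15.02% = 0.3879
β_Brixley = 0.609 × 25.03% / 15.02% = 1.0149
β_Jessop = 0.857 × 18.05% / 15.02% = 1.0299
β_Zeller = 0.563 × 51.64% / 15.02% = 1.9356
β_Wren = 0.322 × 49.79% / 15.02% = 1.0674
β_Eskola = 0.629 × 36.45% / 15.02% = 1.5264
β_P = Σ w_i β_i = 0.07×0.3879 + 0.07×1.0149 + 0.20×1.0299 + 0.14×1.9356 + 0.06×1.0674 + 0.46×1.5264 = 1.3413
E(R_P) = R_f + β_P × MRP = 3.9% + 1.3413 × 6.2% = 12.22%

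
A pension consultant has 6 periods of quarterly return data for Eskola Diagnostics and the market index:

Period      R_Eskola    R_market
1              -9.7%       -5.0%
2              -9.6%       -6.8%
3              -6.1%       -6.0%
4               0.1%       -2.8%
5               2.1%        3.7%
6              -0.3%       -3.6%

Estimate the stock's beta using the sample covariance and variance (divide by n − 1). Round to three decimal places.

1.097

Mean R_i = (-9.7 − 9.6 − 6.1 + 0.1 + 2.1 − 0.3) / 6 = -3.9167%
Mean R_m = (-5.0 − 6.8 − 6.0 − 2.8 + 3.7 − 3.6) / 6 = -3.4167%
Σ(R_i − R̄_i)(R_m − R̄_m) = 78.6583  ⇒  Cov = 78.6583 / 5 = 15.7317
Σ(R_m − R̄_m)² = 71.6883  ⇒  Var(R_m) = 71.6883 / 5 = 14.3377
β = Cov / Var(R_m) = 15.7317 / 14.3377 = 1.0972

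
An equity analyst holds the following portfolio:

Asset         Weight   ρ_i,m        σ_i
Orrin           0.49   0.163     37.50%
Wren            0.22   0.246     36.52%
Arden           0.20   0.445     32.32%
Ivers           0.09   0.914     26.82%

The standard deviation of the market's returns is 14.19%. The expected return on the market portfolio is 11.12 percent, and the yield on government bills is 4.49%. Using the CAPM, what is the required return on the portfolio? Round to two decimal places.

9.19%

β_Orrin = 0.163 × 37.50% / 14.19% = 0.4308
β_Wren = 0.246 × 36.52% / 14.19% = 0.6331
β_Arden = 0.445 × 32.32% / 14.19% = 1.0136
β_Ivers = 0.914 × 26.82% / 14.19% = 1.7275
β_P = Σ w_i β_i = 0.49×0.4308 + 0.22×0.6331 + 0.20×1.0136 + 0.09×1.7275 = 0.7086
MRP = 11.12% − 4.49% = 6.63%
E(R_P) = R_f + β_P × MRP = 4.49% + 0.7086 × 6.63% = 9.19%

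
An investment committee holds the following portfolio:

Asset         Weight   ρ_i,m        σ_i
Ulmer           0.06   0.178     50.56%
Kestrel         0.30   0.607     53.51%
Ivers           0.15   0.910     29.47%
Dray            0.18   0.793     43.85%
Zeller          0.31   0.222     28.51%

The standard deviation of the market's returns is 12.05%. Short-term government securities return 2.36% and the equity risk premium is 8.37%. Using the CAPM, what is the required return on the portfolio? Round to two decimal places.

18.01%

β_Ulmer = 0.178 × 50.56% / 12.05% = 0.7469
β_Kestrel = 0.607 × 53.51% / 12.05% = 2.6955
β_Ivers = 0.910 × 29.47% / 12.05% = 2.2255
β_Dray = 0.793 × 43.85% / 12.05% = 2.8857
β_Zeller = 0.222 × 28.51% / 12.05% = 0.5252
β_P = Σ w_i β_i = 0.06×0.7469 + 0.30×2.6955 + 0.15×2.2255 + 0.18×2.8857 + 0.31×0.5252 = 1.8695
E(R_P) = R_f + β_P × MRP = 2.36% + 1.8695 × 8.37% = 18.01%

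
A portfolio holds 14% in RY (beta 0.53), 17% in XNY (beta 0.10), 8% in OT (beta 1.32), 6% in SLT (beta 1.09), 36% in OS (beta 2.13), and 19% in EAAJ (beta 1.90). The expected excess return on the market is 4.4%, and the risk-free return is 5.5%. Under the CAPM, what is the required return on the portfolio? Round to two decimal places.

β_P = Σ w_i β_i = 0.14×0.53 + 0.17×0.10 + 0.08×1.32 + 0.06×1.09 + 0.36×2.13 + 0.19×1.90 = 1.3900
E(R_P) = R_f + β_P × MRP = 5.5% + 1.3900 × 4.4% = 11.62%

11.62%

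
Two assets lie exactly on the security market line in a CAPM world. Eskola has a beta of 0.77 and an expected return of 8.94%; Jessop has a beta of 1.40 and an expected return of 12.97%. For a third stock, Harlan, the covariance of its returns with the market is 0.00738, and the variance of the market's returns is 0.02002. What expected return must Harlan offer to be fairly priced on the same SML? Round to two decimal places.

MRP = (12.97% − 8.94%) / (1.40 − 0.77) = 6.3968%
R_f = 8.94% − 0.77 × 6.3968% = 4.0145%
β_Harlan = Cov / Var(R_m) = 0.00738 / 0.02002 = 0.3686
E(R_Harlan) = R_f + β × MRP = 4.0145% + 0.3686 × 6.3968% = 6.37%

6.37%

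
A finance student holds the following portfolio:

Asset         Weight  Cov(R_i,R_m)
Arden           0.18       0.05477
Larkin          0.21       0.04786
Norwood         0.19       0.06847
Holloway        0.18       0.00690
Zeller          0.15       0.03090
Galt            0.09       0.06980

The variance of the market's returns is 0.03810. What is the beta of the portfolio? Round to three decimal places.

1.183

β_Arden = 0.05477 / 0.03810 = 1.4375
β_Larkin = 0.04786 / 0.03810 = 1.2562
β_Norwood = 0.06847 / 0.03810 = 1.7971
β_Holloway = 0.00690 / 0.03810 = 0.1811
β_Zeller = 0.03090 / 0.03810 = 0.8110
β_Galt = 0.06980 / 0.03810 = 1.8320
β_P = Σ w_i β_i = 0.18×1.4375 + 0.21×1.2562 + 0.19×1.7971 + 0.18×0.1811 + 0.15×0.8110 + 0.09×1.8320 = 1.1831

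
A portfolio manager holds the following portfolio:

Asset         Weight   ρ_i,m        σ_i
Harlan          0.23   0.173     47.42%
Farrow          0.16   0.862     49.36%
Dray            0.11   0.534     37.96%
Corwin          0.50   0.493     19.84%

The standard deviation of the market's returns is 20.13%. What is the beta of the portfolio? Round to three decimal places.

0.786

β_Harlan = 0.173 × 47.42% / 20.13% = 0.4075
β_Farrow = 0.862 × 49.36% / 20.13% = 2.1137
β_Dray = 0.534 × 37.96% / 20.13% = 1.0070
β_Corwin = 0.493 × 19.84% / 20.13% = 0.4859
β_P = Σ w_i β_i = 0.23×0.4075 + 0.16×2.1137 + 0.11×1.0070 + 0.50×0.4859 = 0.7856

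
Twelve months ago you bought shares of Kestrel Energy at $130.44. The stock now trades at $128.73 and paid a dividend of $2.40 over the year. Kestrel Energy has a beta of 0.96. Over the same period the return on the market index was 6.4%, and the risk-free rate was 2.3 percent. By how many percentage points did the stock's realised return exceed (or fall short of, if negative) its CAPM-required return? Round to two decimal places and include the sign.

Realised HPR = (P1 + D1 − P0) / P0 = (128.73 + 2.40 − 130.44) / 130.44 = 0.69 / 130.44 = 0.5290%
MRP = 6.4% − 2.3% = 4.10%
CAPM required = R_f + β·MRP = 2.3% + 0.96 × 4.1% = 6.2360%
α = realised − required = 0.5290% − 6.2360% = -5.71%

-5.71%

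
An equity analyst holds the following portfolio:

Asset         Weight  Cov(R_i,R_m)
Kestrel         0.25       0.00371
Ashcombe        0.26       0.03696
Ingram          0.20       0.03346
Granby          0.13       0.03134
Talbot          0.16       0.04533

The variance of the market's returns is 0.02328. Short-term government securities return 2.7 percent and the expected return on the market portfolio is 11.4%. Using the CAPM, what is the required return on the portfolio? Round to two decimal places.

β_Kestrel = 0.00371 / 0.02328 = 0.1594
β_Ashcombe = 0.03696 / 0.02328 = 1.5876
β_Ingram = 0.03346 / 0.02328 = 1.4373
β_Granby = 0.03134 / 0.02328 = 1.3462
β_Talbot = 0.04533 / 0.02328 = 1.9472
β_P = Σ w_i β_i = 0.25×0.1594 + 0.26×1.5876 + 0.20×1.4373 + 0.13×1.3462 + 0.16×1.9472 = 1.2266
MRP = 11.4% − 2.7% = 8.70%
E(R_P) = R_f + β_P × MRP = 2.7% + 1.2266 × 8.7% = 13.37%

13.37%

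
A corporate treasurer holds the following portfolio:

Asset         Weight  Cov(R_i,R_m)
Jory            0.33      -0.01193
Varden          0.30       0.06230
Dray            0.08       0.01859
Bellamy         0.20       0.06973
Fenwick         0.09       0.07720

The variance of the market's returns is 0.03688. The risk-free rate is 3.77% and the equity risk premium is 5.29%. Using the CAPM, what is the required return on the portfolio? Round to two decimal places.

9.10%

β_Jory = -0.01193 / 0.03688 = -0.3235
β_Varden = 0.06230 / 0.03688 = 1.6893
β_Dray = 0.01859 / 0.03688 = 0.5041
β_Bellamy = 0.06973 / 0.03688 = 1.8907
β_Fenwick = 0.07720 / 0.03688 = 2.0933
β_P = Σ w_i β_i = 0.33×-0.3235 + 0.30×1.6893 + 0.08×0.5041 + 0.20×1.8907 + 0.09×2.0933 = 1.0069
E(R_P) = R_f + β_P × MRP = 3.77% + 1.0069 × 5.29% = 9.10%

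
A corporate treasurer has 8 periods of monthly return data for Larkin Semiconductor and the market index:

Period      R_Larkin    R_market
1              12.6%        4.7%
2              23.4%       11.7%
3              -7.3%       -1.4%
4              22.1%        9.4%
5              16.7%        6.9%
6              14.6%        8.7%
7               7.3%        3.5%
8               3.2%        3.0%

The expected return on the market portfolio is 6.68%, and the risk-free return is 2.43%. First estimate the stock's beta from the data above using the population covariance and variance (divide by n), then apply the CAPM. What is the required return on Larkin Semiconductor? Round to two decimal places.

12.41%

Mean R_i = (12.6 + 23.4 − 7.3 + 22.1 + 16.7 + 14.6 + 7.3 + 3.2) / 8 = 11.5750%
Mean R_m = (4.7 + 11.7 − 1.4 + 9.4 + 6.9 + 8.7 + 3.5 + 3.0) / 8 = 5.8125%
Σ(R_i − R̄_i)(R_m − R̄_m) = 290.1225  ⇒  Cov = 290.1225 / 8 = 36.2653
Σ(R_m − R̄_m)² = 123.5688  ⇒  Var(R_m) = 123.5688 / 8 = 15.4461
β = Cov / Var(R_m) = 36.2653 / 15.4461 = 2.3479
MRP = 6.68% − 2.43% = 4.25%
E(R) = R_f + β × MRP = 2.43% + 2.3479 × 4.25% = 12.41%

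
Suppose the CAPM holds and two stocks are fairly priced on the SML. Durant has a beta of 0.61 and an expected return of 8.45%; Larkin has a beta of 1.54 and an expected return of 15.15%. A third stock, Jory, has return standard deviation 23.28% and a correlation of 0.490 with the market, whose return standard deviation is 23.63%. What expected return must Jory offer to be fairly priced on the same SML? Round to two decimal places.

MRP = (15.15% − 8.45%) / (1.54 − 0.61) = 7.2043%
R_f = 8.45% − 0.61 × 7.2043% = 4.0554%
β_Jory = ρ·σ_i/σ_m = 0.490 × 23.28 / 23.63 = 0.4827
E(R_Jory) = R_f + β × MRP = 4.0554% + 0.4827 × 7.2043% = 7.53%

7.53%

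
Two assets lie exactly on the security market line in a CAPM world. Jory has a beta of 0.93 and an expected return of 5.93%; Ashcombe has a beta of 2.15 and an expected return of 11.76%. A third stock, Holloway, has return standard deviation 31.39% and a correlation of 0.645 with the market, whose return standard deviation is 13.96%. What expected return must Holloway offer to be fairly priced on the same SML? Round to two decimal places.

MRP = (11.76% − 5.93%) / (2.15 − 0.93) = 4.7787%
R_f = 5.93% − 0.93 × 4.7787% = 1.4858%
β_Holloway = ρ·σ_i/σ_m = 0.645 × 31.39 / 13.96 = 1.4503
E(R_Holloway) = R_f + β × MRP = 1.4858% + 1.4503 × 4.7787% = 8.42%

8.42%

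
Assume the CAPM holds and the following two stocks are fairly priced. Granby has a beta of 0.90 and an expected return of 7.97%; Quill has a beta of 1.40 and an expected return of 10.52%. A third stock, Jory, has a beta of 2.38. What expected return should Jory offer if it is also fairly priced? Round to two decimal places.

MRP (SML slope) = (10.52% − 7.97%) / (1.40 − 0.90) = 2.55% / 0.50 = 5.1000%
R_f (intercept) = 7.97% − 0.90 × 5.1000% = 3.3800%
E(R_Jory) = R_f + β × MRP = 3.3800% + 2.38 × 5.1000% = 15.52%

15.52%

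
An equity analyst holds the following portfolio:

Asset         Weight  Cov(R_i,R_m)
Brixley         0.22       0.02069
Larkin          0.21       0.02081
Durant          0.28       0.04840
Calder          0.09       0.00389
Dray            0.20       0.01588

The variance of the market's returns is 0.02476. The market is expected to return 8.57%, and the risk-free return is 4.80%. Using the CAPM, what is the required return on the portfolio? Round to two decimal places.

8.76%

β_Brixley = 0.02069 / 0.02476 = 0.8356
β_Larkin = 0.02081 / 0.02476 = 0.8405
β_Durant = 0.04840 / 0.02476 = 1.9548
β_Calder = 0.00389 / 0.02476 = 0.1571
β_Dray = 0.01588 / 0.02476 = 0.6414
β_P = Σ w_i β_i = 0.22×0.8356 + 0.21×0.8405 + 0.28×1.9548 + 0.09×0.1571 + 0.20×0.6414 = 1.0501
MRP = 8.57% − 4.80% = 3.77%
E(R_P) = R_f + β_P × MRP = 4.80% + 1.0501 × 3.77% = 8.76%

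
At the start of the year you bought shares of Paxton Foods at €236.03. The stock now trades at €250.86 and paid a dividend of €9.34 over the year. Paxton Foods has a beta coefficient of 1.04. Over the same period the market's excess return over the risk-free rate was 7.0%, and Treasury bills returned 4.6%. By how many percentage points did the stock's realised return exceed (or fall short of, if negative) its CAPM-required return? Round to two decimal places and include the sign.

Realised HPR = (P1 + D1 − P0) / P0 = (250.86 + 9.34 − 236.03) / 236.03 = 24.17 / 236.03 = 10.2402%
CAPM required = R_f + β·MRP = 4.6% + 1.04 × 7.0% = 11.8800%
α = realised − required = 10.2402% − 11.8800% = -1.64%

-1.64%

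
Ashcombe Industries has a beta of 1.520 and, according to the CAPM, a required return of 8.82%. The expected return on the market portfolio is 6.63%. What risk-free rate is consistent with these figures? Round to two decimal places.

E(R) = R_f + β(E(R_m) − R_f) = R_f(1 − β) + β·E(R_m)
8.82% = R_f × (1 − 1.520) + 1.520 × 6.63%
8.82% = R_f × -0.520 + 10.07760%
R_f = (8.82% − 10.07760%) / -0.520 = 2.42%

2.42%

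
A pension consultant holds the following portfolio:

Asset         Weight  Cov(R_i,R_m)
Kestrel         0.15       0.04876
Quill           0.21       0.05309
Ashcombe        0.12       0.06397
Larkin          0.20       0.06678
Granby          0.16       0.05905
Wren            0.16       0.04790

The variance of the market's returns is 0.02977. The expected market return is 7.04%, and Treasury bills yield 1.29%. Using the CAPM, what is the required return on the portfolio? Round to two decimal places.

12.22%

β_Kestrel = 0.04876 / 0.02977 = 1.6379
β_Quill = 0.05309 / 0.02977 = 1.7833
β_Ashcombe = 0.06397 / 0.02977 = 2.1488
β_Larkin = 0.06678 / 0.02977 = 2.2432
β_Granby = 0.05905 / 0.02977 = 1.9835
β_Wren = 0.04790 / 0.02977 = 1.6090
β_P = Σ w_i β_i = 0.15×1.6379 + 0.21×1.7833 + 0.12×2.1488 + 0.20×2.2432 + 0.16×1.9835 + 0.16×1.6090 = 1.9015
MRP = 7.04% − 1.29% = 5.75%
E(R_P) = R_f + β_P × MRP = 1.29% + 1.9015 × 5.75% = 12.22%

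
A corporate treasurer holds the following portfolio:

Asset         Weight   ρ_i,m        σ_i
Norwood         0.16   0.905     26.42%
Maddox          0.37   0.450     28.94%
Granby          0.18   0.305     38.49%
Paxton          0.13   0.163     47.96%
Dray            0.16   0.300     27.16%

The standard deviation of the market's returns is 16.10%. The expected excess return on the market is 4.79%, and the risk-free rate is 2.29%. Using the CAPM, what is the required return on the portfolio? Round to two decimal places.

β_Norwood = 0.905 × 26.42% / 16.10% = 1.4851
β_Maddox = 0.450 × 28.94% / 16.10% = 0.8089
β_Granby = 0.305 × 38.49% / 16.10% = 0.7292
β_Paxton = 0.163 × 47.96% / 16.10% = 0.4856
β_Dray = 0.300 × 27.16% / 16.10% = 0.5061
β_P = Σ w_i β_i = 0.16×1.4851 + 0.37×0.8089 + 0.18×0.7292 + 0.13×0.4856 + 0.16×0.5061 = 0.8123
E(R_P) = R_f + β_P × MRP = 2.29% + 0.8123 × 4.79% = 6.18%

6.18%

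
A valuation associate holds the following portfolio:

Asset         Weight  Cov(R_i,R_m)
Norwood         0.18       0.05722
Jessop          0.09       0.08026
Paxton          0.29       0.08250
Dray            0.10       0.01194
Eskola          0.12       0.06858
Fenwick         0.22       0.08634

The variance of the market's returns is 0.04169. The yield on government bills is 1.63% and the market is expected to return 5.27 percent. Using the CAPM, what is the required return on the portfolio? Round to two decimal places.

β_Norwood = 0.05722 / 0.04169 = 1.3725
β_Jessop = 0.08026 / 0.04169 = 1.9252
β_Paxton = 0.08250 / 0.04169 = 1.9789
β_Dray = 0.01194 / 0.04169 = 0.2864
β_Eskola = 0.06858 / 0.04169 = 1.6450
β_Fenwick = 0.08634 / 0.04169 = 2.0710
β_P = Σ w_i β_i = 0.18×1.3725 + 0.09×1.9252 + 0.29×1.9789 + 0.10×0.2864 + 0.12×1.6450 + 0.22×2.0710 = 1.6759
MRP = 5.27% − 1.63% = 3.64%
E(R_P) = R_f + β_P × MRP = 1.63% + 1.6759 × 3.64% = 7.73%

7.73%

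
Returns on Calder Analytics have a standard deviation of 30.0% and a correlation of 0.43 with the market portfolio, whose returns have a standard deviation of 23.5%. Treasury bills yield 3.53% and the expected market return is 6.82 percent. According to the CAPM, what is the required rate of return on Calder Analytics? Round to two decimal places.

5.34%

β = ρ × σ_i / σ_m = 0.43 × 30.0% / 23.5% = 0.5489
MRP = 6.82% − 3.53% = 3.29%
E(R) = 3.53% + 0.5489 × 3.29% = 5.34%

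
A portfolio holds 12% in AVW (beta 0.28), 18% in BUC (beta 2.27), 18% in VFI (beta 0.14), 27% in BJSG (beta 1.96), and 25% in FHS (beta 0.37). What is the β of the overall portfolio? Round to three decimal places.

β_P = Σ w_i β_i = 0.12×0.28 + 0.18×2.27 + 0.18×0.14 + 0.27×1.96 + 0.25×0.37 = 1.0891

1.089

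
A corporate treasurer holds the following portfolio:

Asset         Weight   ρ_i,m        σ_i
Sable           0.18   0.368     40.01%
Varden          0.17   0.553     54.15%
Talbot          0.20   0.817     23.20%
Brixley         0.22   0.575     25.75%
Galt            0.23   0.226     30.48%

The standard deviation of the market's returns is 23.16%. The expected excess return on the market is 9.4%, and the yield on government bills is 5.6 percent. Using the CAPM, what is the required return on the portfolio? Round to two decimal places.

β_Sable = 0.368 × 40.01% / 23.16% = 0.6357
β_Varden = 0.553 × 54.15% / 23.16% = 1.2930
β_Talbot = 0.817 × 23.20% / 23.16% = 0.8184
β_Brixley = 0.575 × 25.75% / 23.16% = 0.6393
β_Galt = 0.226 × 30.48% / 23.16% = 0.2974
β_P = Σ w_i β_i = 0.18×0.6357 + 0.17×1.2930 + 0.20×0.8184 + 0.22×0.6393 + 0.23×0.2974 = 0.7070
E(R_P) = R_f + β_P × MRP = 5.6% + 0.7070 × 9.4% = 12.25%

12.25%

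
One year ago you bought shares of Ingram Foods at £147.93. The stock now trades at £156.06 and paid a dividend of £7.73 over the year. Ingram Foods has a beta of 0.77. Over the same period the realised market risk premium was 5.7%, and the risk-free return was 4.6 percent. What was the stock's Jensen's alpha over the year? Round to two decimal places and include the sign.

Realised HPR = (P1 + D1 − P0) / P0 = (156.06 + 7.73 − 147.93) / 147.93 = 15.86 / 147.93 = 10.7213%
CAPM required = R_f + β·MRP = 4.6% + 0.77 × 5.7% = 8.9890%
α = realised − required = 10.7213% − 8.9890% = +1.73%

+1.73%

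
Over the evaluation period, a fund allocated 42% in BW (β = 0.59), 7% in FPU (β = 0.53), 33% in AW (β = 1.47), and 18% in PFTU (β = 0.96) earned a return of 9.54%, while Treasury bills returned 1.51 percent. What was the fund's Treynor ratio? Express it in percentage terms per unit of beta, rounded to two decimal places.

8.52%

β_P = 0.42×0.59 + 0.07×0.53 + 0.33×1.47 + 0.18×0.96 = 0.9428
Treynor = (R_P − R_f) / β_P = (9.54% − 1.51%) / 0.9428 = 8.03% / 0.9428 = 8.52%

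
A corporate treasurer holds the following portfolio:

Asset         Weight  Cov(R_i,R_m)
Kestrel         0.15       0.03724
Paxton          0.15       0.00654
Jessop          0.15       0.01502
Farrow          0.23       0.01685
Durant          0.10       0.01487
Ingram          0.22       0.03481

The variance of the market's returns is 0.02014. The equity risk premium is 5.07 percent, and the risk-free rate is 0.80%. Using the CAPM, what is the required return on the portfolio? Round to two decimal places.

6.30%

β_Kestrel = 0.03724 / 0.02014 = 1.8491
β_Paxton = 0.00654 / 0.02014 = 0.3247
β_Jessop = 0.01502 / 0.02014 = 0.7458
β_Farrow = 0.01685 / 0.02014 = 0.8366
β_Durant = 0.01487 / 0.02014 = 0.7383
β_Ingram = 0.03481 / 0.02014 = 1.7284
β_P = Σ w_i β_i = 0.15×1.8491 + 0.15×0.3247 + 0.15×0.7458 + 0.23×0.8366 + 0.10×0.7383 + 0.22×1.7284 = 1.0844
E(R_P) = R_f + β_P × MRP = 0.80% + 1.0844 × 5.07% = 6.30%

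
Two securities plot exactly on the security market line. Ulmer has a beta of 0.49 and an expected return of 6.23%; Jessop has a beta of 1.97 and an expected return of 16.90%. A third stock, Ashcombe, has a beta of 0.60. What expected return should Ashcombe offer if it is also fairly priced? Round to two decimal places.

MRP (SML slope) = (16.90% − 6.23%) / (1.97 − 0.49) = 10.67% / 1.48 = 7.2095%
R_f (intercept) = 6.23% − 0.49 × 7.2095% = 2.6973%
E(R_Ashcombe) = R_f + β × MRP = 2.6973% + 0.60 × 7.2095% = 7.02%

7.02%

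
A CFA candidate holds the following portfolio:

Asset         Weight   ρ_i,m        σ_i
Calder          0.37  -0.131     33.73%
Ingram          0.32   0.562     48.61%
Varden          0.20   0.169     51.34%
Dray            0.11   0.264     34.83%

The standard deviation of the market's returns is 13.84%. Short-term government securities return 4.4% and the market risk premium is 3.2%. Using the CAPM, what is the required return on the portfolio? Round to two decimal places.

β_Calder = -0.131 × 33.73% / 13.84% = -0.3193
β_Ingram = 0.562 × 48.61% / 13.84% = 1.9739
β_Varden = 0.169 × 51.34% / 13.84% = 0.6269
β_Dray = 0.264 × 34.83% / 13.84% = 0.6644
β_P = Σ w_i β_i = 0.37×-0.3193 + 0.32×1.9739 + 0.20×0.6269 + 0.11×0.6644 = 0.7120
E(R_P) = R_f + β_P × MRP = 4.4% + 0.7120 × 3.2% = 6.68%

6.68%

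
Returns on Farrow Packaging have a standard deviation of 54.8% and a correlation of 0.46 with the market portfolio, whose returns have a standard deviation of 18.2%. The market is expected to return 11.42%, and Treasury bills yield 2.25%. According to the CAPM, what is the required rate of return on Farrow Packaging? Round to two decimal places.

β = ρ × σ_i / σ_m = 0.46 × 54.8% / 18.2% = 1.3851
MRP = 11.42% − 2.25% = 9.17%
E(R) = 2.25% + 1.3851 × 9.17% = 14.95%

14.95%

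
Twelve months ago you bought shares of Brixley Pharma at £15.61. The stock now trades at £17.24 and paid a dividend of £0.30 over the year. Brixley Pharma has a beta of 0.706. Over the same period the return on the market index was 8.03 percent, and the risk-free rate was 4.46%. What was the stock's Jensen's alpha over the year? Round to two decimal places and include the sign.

Realised HPR = (P1 + D1 − P0) / P0 = (17.24 + 0.30 − 15.61) / 15.61 = 1.93 / 15.61 = 12.3639%
MRP = 8.03% − 4.46% = 3.57%
CAPM required = R_f + β·MRP = 4.46% + 0.706 × 3.57% = 6.98042%
α = realised − required = 12.3639% − 6.98042% = +5.38%

+5.38%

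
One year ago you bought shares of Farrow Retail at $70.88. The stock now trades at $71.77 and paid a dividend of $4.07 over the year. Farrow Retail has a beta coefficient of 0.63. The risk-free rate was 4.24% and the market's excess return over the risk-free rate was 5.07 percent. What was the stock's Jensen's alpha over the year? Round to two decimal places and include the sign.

-0.44%

Realised HPR = (P1 + D1 − P0) / P0 = (71.77 + 4.07 − 70.88) / 70.88 = 4.96 / 70.88 = 6.9977%
CAPM required = R_f + β·MRP = 4.24% + 0.63 × 5.07% = 7.4341%
α = realised − required = 6.9977% − 7.4341% = -0.44%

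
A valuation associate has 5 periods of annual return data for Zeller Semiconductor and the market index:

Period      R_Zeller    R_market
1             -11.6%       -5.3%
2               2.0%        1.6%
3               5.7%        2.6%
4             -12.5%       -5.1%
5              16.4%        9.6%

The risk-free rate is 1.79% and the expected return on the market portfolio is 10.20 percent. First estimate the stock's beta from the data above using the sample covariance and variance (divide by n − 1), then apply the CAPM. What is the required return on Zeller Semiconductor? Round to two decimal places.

18.29%

Mean R_i = (-11.6 + 2.0 + 5.7 − 12.5 + 16.4) / 5 = 0.0000%
Mean R_m = (-5.3 + 1.6 + 2.6 − 5.1 + 9.6) / 5 = 0.6800%
Σ(R_i − R̄_i)(R_m − R̄_m) = 300.6900  ⇒  Cov = 300.6900 / 4 = 75.1725
Σ(R_m − R̄_m)² = 153.2680  ⇒  Var(R_m) = 153.2680 / 4 = 38.3170
β = Cov / Var(R_m) = 75.1725 / 38.3170 = 1.9619
MRP = 10.20% − 1.79% = 8.41%
E(R) = R_f + β × MRP = 1.79% + 1.9619 × 8.41% = 18.29%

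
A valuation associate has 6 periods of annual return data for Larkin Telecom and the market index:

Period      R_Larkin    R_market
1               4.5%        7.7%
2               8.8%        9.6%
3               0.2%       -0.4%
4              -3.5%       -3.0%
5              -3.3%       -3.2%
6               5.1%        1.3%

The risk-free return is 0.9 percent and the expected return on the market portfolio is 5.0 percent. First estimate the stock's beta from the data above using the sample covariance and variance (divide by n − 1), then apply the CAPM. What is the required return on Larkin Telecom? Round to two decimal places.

Mean R_i = (4.5 + 8.8 + 0.2 − 3.5 − 3.3 + 5.1) / 6 = 1.9667%
Mean R_m = (7.7 + 9.6 − 0.4 − 3.0 − 3.2 + 1.3) / 6 = 2.0000%
Σ(R_i − R̄_i)(R_m − R̄_m) = 123.1400  ⇒  Cov = 123.1400 / 5 = 24.6280
Σ(R_m − R̄_m)² = 148.5400  ⇒  Var(R_m) = 148.5400 / 5 = 29.7080
β = Cov / Var(R_m) = 24.6280 / 29.7080 = 0.8290
MRP = 5.0% − 0.9% = 4.10%
E(R) = R_f + β × MRP = 0.9% + 0.8290 × 4.1% = 4.30%

4.30%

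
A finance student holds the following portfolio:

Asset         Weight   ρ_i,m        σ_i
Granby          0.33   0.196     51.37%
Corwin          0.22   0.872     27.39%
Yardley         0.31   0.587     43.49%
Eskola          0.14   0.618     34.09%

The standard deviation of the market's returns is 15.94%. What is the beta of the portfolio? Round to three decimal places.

β_Granby = 0.196 × 51.37% / 15.94% = 0.6317
β_Corwin = 0.872 × 27.39% / 15.94% = 1.4984
β_Yardley = 0.587 × 43.49% / 15.94% = 1.6015
β_Eskola = 0.618 × 34.09% / 15.94% = 1.3217
β_P = Σ w_i β_i = 0.33×0.6317 + 0.22×1.4984 + 0.31×1.6015 + 0.14×1.3217 = 1.2196

1.220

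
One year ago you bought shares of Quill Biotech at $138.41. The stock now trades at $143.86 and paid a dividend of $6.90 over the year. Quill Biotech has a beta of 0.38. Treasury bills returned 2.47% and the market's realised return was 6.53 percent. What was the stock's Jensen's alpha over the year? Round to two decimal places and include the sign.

+4.91%

Realised HPR = (P1 + D1 − P0) / P0 = (143.86 + 6.90 − 138.41) / 138.41 = 12.35 / 138.41 = 8.9228%
MRP = 6.53% − 2.47% = 4.06%
CAPM required = R_f + β·MRP = 2.47% + 0.38 × 4.06% = 4.0128%
α = realised − required = 8.9228% − 4.0128% = +4.91%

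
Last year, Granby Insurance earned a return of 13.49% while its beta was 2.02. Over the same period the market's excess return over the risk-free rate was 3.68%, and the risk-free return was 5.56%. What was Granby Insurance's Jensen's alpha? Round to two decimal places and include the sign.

+0.50%

CAPM benchmark = R_f + β(R_m − R_f) = 5.56% + 2.02 × 3.68% = 12.9936%
α = actual − benchmark = 13.49% − 12.9936% = +0.50%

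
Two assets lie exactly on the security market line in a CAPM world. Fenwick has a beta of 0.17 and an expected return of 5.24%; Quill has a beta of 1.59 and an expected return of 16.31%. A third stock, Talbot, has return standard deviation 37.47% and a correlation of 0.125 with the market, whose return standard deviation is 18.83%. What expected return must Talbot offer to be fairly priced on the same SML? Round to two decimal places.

MRP = (16.31% − 5.24%) / (1.59 − 0.17) = 7.7958%
R_f = 5.24% − 0.17 × 7.7958% = 3.9147%
β_Talbot = ρ·σ_i/σ_m = 0.125 × 37.47 / 18.83 = 0.2487
E(R_Talbot) = R_f + β × MRP = 3.9147% + 0.2487 × 7.7958% = 5.85%

5.85%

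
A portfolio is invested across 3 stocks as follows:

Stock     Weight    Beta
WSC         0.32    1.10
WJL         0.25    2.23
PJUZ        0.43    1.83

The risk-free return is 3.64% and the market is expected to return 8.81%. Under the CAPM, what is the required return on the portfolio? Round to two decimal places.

12.41%

β_P = Σ w_i β_i = 0.32×1.10 + 0.25×2.23 + 0.43×1.83 = 1.6964
MRP = 8.81% − 3.64% = 5.17%
E(R_P) = R_f + β_P × MRP = 3.64% + 1.6964 × 5.17% = 12.41%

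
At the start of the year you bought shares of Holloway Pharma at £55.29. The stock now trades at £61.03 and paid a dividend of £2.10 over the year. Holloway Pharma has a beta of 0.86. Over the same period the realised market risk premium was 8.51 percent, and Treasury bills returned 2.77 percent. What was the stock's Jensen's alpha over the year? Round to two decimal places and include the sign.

Realised HPR = (P1 + D1 − P0) / P0 = (61.03 + 2.10 − 55.29) / 55.29 = 7.84 / 55.29 = 14.1798%
CAPM required = R_f + β·MRP = 2.77% + 0.86 × 8.51% = 10.0886%
α = realised − required = 14.1798% − 10.0886% = +4.09%

+4.09%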